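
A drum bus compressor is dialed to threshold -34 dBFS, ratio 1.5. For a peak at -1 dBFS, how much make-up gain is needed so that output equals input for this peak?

11 dB

Without make-up, output = threshold + overshoot/1.5 = -34 + 22 = -12 dBFS.
Gap to target: 11 dB.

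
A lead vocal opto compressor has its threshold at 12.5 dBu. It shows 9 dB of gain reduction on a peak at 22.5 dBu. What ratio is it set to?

10:1

Input overshoot = 22.5 − 12.5 = 10 dB.
Output overshoot = 10 − 9 = 1 dB.
Ratio = input overshoot / output overshoot = 10 / 1 = 10.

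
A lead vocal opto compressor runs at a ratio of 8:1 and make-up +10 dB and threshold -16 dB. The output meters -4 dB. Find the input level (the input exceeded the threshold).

Before make-up, the level was -4 − 10 = -14 dB.
The compressed level sits -14 − (-16) = 2 dB over threshold.
Undo the ratio: input overshoot = 2 × 8 = 16 dB, giving input = 0 dB.

0 dB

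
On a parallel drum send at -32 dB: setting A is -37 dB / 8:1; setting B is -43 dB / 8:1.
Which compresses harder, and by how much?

A: GR = 5 − 5/8 = 4.375 dB.
B: GR = 11 − 11/8 = 9.625 dB.
B reduces 5.25 dB more.

B, by 5.25 dB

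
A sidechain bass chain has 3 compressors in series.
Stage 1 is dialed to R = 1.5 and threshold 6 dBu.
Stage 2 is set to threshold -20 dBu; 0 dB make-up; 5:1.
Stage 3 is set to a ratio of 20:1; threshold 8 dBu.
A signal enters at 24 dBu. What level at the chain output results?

-12.4 dBu

Stage 1: 18 dB above 6 dBu, reduced 1.5:1 to 12 dB above → 18 dBu.
Stage 2: 38 dB above -20 dBu, reduced 5:1 to 7.6 dB above → -12.4 dBu.
Stage 3: -12.4 dBu is at or below the 8 dBu threshold — no compression; output -12.4 dBu.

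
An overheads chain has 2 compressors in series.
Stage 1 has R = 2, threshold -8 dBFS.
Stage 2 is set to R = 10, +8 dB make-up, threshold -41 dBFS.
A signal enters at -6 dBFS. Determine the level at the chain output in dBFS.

-29.6 dBFS

Stage 1: -6 dBFS is 2 dB over -8 dBFS; at 2:1 that becomes 1 dB over, giving -7 dBFS.
Stage 2: -7 dBFS is 34 dB over -41 dBFS; at 10:1 that becomes 3.4 dB over, giving -37.6 dBFS; +8 dB make-up → -29.6 dBFS.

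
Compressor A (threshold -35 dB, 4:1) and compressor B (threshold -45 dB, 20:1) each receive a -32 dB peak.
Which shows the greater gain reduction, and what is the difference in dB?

B, by 10.1 dB

A: GR = 3 − 3/4 = 2.25 dB.
B: GR = 13 − 13/20 = 12.35 dB.
B reduces 10.1 dB more.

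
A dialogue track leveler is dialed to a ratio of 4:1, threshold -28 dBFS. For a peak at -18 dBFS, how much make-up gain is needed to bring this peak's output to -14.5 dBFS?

11 dB

The peak compresses to -28 + 10/4 = -25.5 dBFS.
To reach -14.5 dBFS requires -14.5 − (-25.5) = 11 dB of make-up.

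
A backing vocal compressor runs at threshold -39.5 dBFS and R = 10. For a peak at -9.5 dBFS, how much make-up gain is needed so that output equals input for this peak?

The peak compresses to -39.5 + 30/10 = -36.5 dBFS.
To reach -9.5 dBFS requires -9.5 − (-36.5) = 27 dB of make-up.

27 dB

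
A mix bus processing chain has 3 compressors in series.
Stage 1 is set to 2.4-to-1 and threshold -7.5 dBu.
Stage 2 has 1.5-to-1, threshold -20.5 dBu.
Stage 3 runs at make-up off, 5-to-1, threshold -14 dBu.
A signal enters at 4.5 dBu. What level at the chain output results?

Stage 1: overshoot 12 dB → 12/2.4 = 5 dB → -2.5 dBu.
Stage 2: -2.5 dBu is 18 dB over -20.5 dBu; at 1.5:1 that becomes 12 dB over, giving -8.5 dBu.
Stage 3: -8.5 dBu is 5.5 dB over -14 dBu; at 5:1 that becomes 1.1 dB over, giving -12.9 dBu.

-12.9 dBu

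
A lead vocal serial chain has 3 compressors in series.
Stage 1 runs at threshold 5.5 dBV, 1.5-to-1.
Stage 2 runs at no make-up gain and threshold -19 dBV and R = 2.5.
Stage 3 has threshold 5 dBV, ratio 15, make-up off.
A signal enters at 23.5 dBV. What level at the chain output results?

-4.4 dBV

Stage 1: 23.5 dBV is 18 dB over 5.5 dBV; at 1.5:1 that becomes 12 dB over, giving 17.5 dBV.
Stage 2: 36.5 dB above -19 dBV, reduced 2.5:1 to 14.6 dB above → -4.4 dBV.
Stage 3: -4.4 dBV is at or below the 5 dBV threshold — no compression; output -4.4 dBV.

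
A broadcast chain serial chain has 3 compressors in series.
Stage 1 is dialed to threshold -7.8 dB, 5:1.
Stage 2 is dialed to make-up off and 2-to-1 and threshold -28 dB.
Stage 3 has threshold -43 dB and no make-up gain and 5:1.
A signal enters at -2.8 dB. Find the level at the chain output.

-37.88 dB

Stage 1: overshoot 5 dB → 5/5 = 1 dB → -6.8 dB.
Stage 2: 21.2 dB above -28 dB, reduced 2:1 to 10.6 dB above → -17.4 dB.
Stage 3: 25.6 dB above -43 dB, reduced 5:1 to 5.12 dB above → -37.88 dB.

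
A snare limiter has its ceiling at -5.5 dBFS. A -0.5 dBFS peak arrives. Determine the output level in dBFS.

At ∞:1, everything above -5.5 dBFS is held at the ceiling.

-5.5 dBFS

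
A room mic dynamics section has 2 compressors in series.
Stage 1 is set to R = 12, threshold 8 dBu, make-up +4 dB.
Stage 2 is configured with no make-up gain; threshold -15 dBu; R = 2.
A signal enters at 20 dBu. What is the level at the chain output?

Stage 1: 20 dBu is 12 dB over 8 dBu; at 12:1 that becomes 1 dB over, giving 9 dBu; +4 dB make-up → 13 dBu.
Stage 2: 13 dBu is 28 dB over -15 dBu; at 2:1 that becomes 14 dB over, giving -1 dBu.

-1 dBu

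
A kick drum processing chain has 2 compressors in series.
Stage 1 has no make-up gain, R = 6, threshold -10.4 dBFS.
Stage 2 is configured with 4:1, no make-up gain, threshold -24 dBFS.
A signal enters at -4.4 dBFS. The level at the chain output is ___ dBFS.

-20.35 dBFS

Stage 1: overshoot 6 dB → 6/6 = 1 dB → -9.4 dBFS.
Stage 2: 14.6 dB above -24 dBFS, reduced 4:1 to 3.65 dB above → -20.35 dBFS.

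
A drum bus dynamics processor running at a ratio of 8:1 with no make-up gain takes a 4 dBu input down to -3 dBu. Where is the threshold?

-4 dBu

Input is 8 dB above T (since output overshoot × R = input overshoot: (-3 − T)·8 = 4 − T gives T = -4 dBu).
Check: -4 + (4 − (-4))/8 = -4 + 1 = -3 dBu. ✓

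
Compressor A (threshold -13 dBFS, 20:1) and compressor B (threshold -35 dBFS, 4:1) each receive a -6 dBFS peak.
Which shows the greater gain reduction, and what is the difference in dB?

A: GR = 7 − 7/20 = 6.65 dB.
B: GR = 29 − 29/4 = 21.75 dB.
B reduces 15.1 dB more.

B, by 15.1 dB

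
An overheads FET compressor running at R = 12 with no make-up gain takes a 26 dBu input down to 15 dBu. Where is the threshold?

Let T be the threshold. Output overshoot = (input overshoot)/R, so 15 − T = (26 − T)/12.
12·(15 − T) = 26 − T → 11·T = 180 − 26 = 154.
T = 154/11 = 14 dBu.

14 dBu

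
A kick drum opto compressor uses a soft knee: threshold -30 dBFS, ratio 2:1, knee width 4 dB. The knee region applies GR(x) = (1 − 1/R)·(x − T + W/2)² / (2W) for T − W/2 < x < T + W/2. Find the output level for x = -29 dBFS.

-29.5625 dBFS

x − T + W/2 = -29 − (-30) + 2 = 3.
GR = (1 − 1/2) × 3² / 8 = 0.5 × 9 / 8 = 0.5625 dB.
Output = -29 − 0.5625 = -29.5625 dBFS.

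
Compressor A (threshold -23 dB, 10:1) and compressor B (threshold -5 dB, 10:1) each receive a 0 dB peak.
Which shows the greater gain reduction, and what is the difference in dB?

A, by 16.2 dB

A: GR = 23 − 23/10 = 20.7 dB.
B: GR = 5 − 5/10 = 4.5 dB.
Difference: 16.2 dB in favour of A.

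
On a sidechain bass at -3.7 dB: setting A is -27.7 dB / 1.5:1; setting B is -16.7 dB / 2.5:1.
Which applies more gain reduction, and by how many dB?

A, by 0.2 dB

A: 24 dB over, compressed to 16 dB over, so 8 dB of GR.
B: 13 dB over, compressed to 5.2 dB over, so 7.8 dB of GR.
A reduces 0.2 dB more.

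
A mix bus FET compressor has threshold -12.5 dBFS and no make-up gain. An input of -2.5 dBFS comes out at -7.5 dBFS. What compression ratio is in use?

2:1

Input overshoot = -2.5 − (-12.5) = 10 dB; output overshoot = -7.5 − (-12.5) = 5 dB.
Ratio = 10 / 5 = 2.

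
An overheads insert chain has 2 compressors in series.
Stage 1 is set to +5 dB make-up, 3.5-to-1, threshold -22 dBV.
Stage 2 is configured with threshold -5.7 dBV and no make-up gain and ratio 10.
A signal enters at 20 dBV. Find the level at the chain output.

-5.63 dBV

Stage 1: 20 dBV is 42 dB over -22 dBV; at 3.5:1 that becomes 12 dB over, giving -10 dBV; +5 dB make-up → -5 dBV.
Stage 2: overshoot 0.7 dB → 0.7/10 = 0.07 dB → -5.63 dBV.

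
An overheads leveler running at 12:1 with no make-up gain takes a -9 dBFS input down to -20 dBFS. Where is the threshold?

Input is 12 dB above T (since output overshoot × R = input overshoot: (-20 − T)·12 = -9 − T gives T = -21 dBFS).
Check: -21 + (-9 − (-21))/12 = -21 + 1 = -20 dBFS. ✓

-21 dBFS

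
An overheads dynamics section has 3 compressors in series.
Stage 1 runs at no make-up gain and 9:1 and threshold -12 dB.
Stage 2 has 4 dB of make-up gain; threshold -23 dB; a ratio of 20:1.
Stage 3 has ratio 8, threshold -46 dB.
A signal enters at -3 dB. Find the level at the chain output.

-42.55 dB

Stage 1: overshoot 9 dB → 9/9 = 1 dB → -11 dB.
Stage 2: overshoot 12 dB → 12/20 = 0.6 dB → -22.4 dB; +4 dB make-up → -18.4 dB.
Stage 3: overshoot 27.6 dB → 27.6/8 = 3.45 dB → -42.55 dB.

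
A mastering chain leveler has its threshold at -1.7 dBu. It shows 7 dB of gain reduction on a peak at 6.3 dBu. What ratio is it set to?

8:1

Input overshoot = 6.3 − (-1.7) = 8 dB.
Output overshoot = 8 − 7 = 1 dB.
Ratio = input overshoot / output overshoot = 8 / 1 = 8.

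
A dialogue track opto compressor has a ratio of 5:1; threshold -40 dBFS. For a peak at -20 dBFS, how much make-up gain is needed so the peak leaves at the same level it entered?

The peak compresses to -40 + 20/5 = -36 dBFS.
To reach -20 dBFS requires -20 − (-36) = 16 dB of make-up.

16 dB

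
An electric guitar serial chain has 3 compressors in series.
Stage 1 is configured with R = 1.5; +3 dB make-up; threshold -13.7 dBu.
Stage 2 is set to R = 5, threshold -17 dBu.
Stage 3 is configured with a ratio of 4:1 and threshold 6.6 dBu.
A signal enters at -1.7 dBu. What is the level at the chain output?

-14.14 dBu

Stage 1: 12 dB above -13.7 dBu, reduced 1.5:1 to 8 dB above → -5.7 dBu; +3 dB make-up → -2.7 dBu.
Stage 2: 14.3 dB above -17 dBu, reduced 5:1 to 2.86 dB above → -14.14 dBu.
Stage 3: -14.14 dBu is at or below the 6.6 dBu threshold — no compression; output -14.14 dBu.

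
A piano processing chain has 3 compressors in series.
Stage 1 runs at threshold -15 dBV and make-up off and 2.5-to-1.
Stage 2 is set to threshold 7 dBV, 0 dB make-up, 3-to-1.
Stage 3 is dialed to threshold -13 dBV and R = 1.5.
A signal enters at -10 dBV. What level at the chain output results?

-13 dBV

Stage 1: -10 dBV is 5 dB over -15 dBV; at 2.5:1 that becomes 2 dB over, giving -13 dBV.
Stage 2: below threshold (-13 ≤ 7); passes unchanged; output -13 dBV.
Stage 3: below threshold (-13 ≤ -13); passes unchanged; output -13 dBV.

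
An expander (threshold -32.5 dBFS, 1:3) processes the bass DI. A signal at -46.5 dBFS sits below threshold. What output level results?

-74.5 dBFS

Undershoot = (-32.5) − (-46.5) = 14 dB.
At 1:3, that expands to 42 dB under threshold.
Output = -32.5 − 42 = -74.5 dBFS.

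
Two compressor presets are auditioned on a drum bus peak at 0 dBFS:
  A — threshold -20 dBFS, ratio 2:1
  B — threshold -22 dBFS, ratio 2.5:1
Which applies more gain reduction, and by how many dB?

B, by 3.2 dB

A: overshoot 20 dB → output overshoot 10 dB → GR 10 dB.
B: overshoot 22 dB → output overshoot 8.8 dB → GR 13.2 dB.
B applies 3.2 dB more gain reduction.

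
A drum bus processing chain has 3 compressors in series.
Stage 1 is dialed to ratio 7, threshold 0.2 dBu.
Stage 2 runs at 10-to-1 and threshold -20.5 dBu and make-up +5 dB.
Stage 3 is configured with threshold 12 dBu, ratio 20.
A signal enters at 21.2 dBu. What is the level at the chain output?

-13.13 dBu

Stage 1: 21.2 dBu is 21 dB over 0.2 dBu; at 7:1 that becomes 3 dB over, giving 3.2 dBu.
Stage 2: overshoot 23.7 dB → 23.7/10 = 2.37 dB → -18.13 dBu; +5 dB make-up → -13.13 dBu.
Stage 3: below threshold (-13.13 ≤ 12); passes unchanged; output -13.13 dBu.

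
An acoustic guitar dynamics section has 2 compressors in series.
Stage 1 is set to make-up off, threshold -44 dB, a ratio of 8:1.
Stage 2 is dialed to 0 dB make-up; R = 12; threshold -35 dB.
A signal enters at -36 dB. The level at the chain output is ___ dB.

Stage 1: 8 dB above -44 dB, reduced 8:1 to 1 dB above → -43 dB.
Stage 2: -43 dB ≤ -35 dB, so stage 2 doesn't engage; output -43 dB.

-43 dB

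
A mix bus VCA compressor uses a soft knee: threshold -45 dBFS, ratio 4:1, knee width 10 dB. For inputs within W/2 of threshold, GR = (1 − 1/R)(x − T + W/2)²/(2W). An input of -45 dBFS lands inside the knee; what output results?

x − T + W/2 = -45 − (-45) + 5 = 5.
GR = (1 − 1/4) × 5² / 20 = 0.75 × 25 / 20 = 0.9375 dB.
Output = -45 − 0.9375 = -45.9375 dBFS.

-45.9375 dBFS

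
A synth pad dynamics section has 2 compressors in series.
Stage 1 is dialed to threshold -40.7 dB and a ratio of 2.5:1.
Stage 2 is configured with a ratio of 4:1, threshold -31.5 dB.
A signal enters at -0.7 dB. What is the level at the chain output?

-29.8 dB

Stage 1: 40 dB above -40.7 dB, reduced 2.5:1 to 16 dB above → -24.7 dB.
Stage 2: overshoot 6.8 dB → 6.8/4 = 1.7 dB → -29.8 dB.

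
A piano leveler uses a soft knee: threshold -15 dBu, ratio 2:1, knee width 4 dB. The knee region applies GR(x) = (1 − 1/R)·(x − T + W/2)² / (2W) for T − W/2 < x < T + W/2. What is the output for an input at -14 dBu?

-14.5625 dBu

x − T + W/2 = -14 − (-15) + 2 = 3.
GR = (1 − 1/2) × 3² / 8 = 0.5 × 9 / 8 = 0.5625 dB.
Output = -14 − 0.5625 = -14.5625 dBu.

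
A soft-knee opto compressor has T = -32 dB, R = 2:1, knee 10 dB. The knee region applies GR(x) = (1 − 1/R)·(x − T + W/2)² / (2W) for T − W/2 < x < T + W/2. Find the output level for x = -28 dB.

-30.025 dB

x − T + W/2 = -28 − (-32) + 5 = 9.
GR = (1 − 1/2) × 9² / 20 = 0.5 × 81 / 20 = 2.025 dB.
Output = -28 − 2.025 = -30.025 dB.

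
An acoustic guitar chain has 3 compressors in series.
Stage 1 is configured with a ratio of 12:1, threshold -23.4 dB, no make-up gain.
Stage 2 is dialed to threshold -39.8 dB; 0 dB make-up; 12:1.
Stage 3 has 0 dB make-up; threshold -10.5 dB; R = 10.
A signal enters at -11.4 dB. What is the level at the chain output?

-38.35 dB

Stage 1: 12 dB above -23.4 dB, reduced 12:1 to 1 dB above → -22.4 dB.
Stage 2: -22.4 dB is 17.4 dB over -39.8 dB; at 12:1 that becomes 1.45 dB over, giving -38.35 dB.
Stage 3: -38.35 dB is at or below the -10.5 dB threshold — no compression; output -38.35 dB.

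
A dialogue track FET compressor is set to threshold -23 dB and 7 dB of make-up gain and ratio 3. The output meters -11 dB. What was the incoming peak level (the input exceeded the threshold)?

Stripping the +7 dB make-up gives -18 dB at the gain stage.
Post-compression overshoot = -18 − (-23) = 5 dB.
Input overshoot = R × output overshoot = 15 dB → input = -23 + 15 = -8 dB.

-8 dB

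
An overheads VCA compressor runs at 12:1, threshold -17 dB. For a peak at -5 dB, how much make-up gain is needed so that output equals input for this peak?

Overshoot 12 dB → 12/12 = 1 dB after compression, so the compressed level is -17 + 1 = -16 dB.
Make-up = target − compressed = -5 − (-16) = 11 dB.

11 dB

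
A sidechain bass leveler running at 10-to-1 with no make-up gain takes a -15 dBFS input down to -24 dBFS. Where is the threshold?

Input is 10 dB above T (since output overshoot × R = input overshoot: (-24 − T)·10 = -15 − T gives T = -25 dBFS).
Check: -25 + (-15 − (-25))/10 = -25 + 1 = -24 dBFS. ✓

-25 dBFS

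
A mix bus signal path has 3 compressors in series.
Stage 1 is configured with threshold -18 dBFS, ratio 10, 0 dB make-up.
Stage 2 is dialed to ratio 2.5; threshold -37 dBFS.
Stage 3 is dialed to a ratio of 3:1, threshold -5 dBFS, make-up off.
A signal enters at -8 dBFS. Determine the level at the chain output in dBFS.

Stage 1: overshoot 10 dB → 10/10 = 1 dB → -17 dBFS.
Stage 2: overshoot 20 dB → 20/2.5 = 8 dB → -29 dBFS.
Stage 3: below threshold (-29 ≤ -5); passes unchanged; output -29 dBFS.

-29 dBFS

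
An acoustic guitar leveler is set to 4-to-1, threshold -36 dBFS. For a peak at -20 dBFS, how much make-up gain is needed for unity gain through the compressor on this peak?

12 dB

Without make-up, output = threshold + overshoot/4 = -36 + 4 = -32 dBFS.
Gap to target: 12 dB.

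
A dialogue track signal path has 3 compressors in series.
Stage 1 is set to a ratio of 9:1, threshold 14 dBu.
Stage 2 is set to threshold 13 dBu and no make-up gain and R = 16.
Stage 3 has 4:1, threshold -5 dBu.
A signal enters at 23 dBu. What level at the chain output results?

-0.46875 dBu

Stage 1: 9 dB above 14 dBu, reduced 9:1 to 1 dB above → 15 dBu.
Stage 2: 2 dB above 13 dBu, reduced 16:1 to 0.125 dB above → 13.125 dBu.
Stage 3: overshoot 18.125 dB → 18.125/4 = 4.53125 dB → -0.46875 dBu.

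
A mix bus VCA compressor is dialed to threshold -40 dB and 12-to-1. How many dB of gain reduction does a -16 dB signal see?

Overshoot = -16 − (-40) = 24 dB.
At 12:1, output sits 24/12 = 2 dB above threshold.
Gain reduction = 24 − 2 = 22 dB.

22 dB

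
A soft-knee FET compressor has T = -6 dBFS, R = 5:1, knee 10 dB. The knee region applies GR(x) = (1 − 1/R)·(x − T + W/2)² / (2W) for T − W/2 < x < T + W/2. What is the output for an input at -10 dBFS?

x − T + W/2 = -10 − (-6) + 5 = 1.
GR = (1 − 1/5) × 1² / 20 = 0.8 × 1 / 20 = 0.04 dB.
Output = -10 − 0.04 = -10.04 dBFS.

-10.04 dBFS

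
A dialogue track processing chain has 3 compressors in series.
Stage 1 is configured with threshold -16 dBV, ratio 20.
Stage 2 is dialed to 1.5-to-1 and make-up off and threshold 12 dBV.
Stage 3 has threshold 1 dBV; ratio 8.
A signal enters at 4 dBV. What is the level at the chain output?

-15 dBV

Stage 1: overshoot 20 dB → 20/20 = 1 dB → -15 dBV.
Stage 2: -15 dBV ≤ 12 dBV, so stage 2 doesn't engage; output -15 dBV.
Stage 3: below threshold (-15 ≤ 1); passes unchanged; output -15 dBV.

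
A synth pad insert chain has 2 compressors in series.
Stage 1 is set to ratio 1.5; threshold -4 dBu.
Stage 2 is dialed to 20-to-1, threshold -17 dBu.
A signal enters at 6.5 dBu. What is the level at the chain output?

Stage 1: 10.5 dB above -4 dBu, reduced 1.5:1 to 7 dB above → 3 dBu.
Stage 2: 20 dB above -17 dBu, reduced 20:1 to 1 dB above → -16 dBu.

-16 dBu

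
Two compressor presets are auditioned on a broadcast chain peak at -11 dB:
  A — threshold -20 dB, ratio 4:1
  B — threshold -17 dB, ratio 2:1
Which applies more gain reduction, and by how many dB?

A, by 3.75 dB

A: 9 dB over, compressed to 2.25 dB over, so 6.75 dB of GR.
B: 6 dB over, compressed to 3 dB over, so 3 dB of GR.
A applies 3.75 dB more gain reduction.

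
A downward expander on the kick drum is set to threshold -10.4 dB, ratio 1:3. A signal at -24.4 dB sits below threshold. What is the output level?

Undershoot = (-10.4) − (-24.4) = 14 dB.
At 1:3, that expands to 42 dB under threshold.
Output = -10.4 − 42 = -52.4 dB.

-52.4 dB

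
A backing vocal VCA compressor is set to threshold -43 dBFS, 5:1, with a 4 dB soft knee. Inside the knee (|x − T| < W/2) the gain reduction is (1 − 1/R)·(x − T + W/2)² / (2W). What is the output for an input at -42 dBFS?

x − T + W/2 = -42 − (-43) + 2 = 3.
GR = (1 − 1/5) × 3² / 8 = 0.8 × 9 / 8 = 0.9 dB.
Output = -42 − 0.9 = -42.9 dBFS.

-42.9 dBFS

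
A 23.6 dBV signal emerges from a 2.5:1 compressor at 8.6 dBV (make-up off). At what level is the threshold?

-1.4 dBV

Input is 25 dB above T (since output overshoot × R = input overshoot: (8.6 − T)·2.5 = 23.6 − T gives T = -1.4 dBV).
Check: -1.4 + (23.6 − (-1.4))/2.5 = -1.4 + 10 = 8.6 dBV. ✓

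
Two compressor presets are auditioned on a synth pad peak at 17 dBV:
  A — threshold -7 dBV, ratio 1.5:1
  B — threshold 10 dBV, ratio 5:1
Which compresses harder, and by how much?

A, by 2.4 dB

A: 24 dB over, compressed to 16 dB over, so 8 dB of GR.
B: 7 dB over, compressed to 1.4 dB over, so 5.6 dB of GR.
A applies 2.4 dB more gain reduction.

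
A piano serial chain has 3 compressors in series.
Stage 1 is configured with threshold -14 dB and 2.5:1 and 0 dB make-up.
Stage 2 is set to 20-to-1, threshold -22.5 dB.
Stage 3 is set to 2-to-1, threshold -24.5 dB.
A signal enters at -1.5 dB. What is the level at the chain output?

-23.1625 dB

Stage 1: 12.5 dB above -14 dB, reduced 2.5:1 to 5 dB above → -9 dB.
Stage 2: overshoot 13.5 dB → 13.5/20 = 0.675 dB → -21.825 dB.
Stage 3: -21.825 dB is 2.675 dB over -24.5 dB; at 2:1 that becomes 1.3375 dB over, giving -23.1625 dB.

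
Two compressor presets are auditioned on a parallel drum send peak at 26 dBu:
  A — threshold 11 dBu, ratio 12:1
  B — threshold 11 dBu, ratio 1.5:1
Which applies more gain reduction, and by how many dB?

A, by 8.75 dB

A: GR = 15 − 15/12 = 13.75 dB.
B: GR = 15 − 15/1.5 = 5 dB.
Difference: 8.75 dB in favour of A.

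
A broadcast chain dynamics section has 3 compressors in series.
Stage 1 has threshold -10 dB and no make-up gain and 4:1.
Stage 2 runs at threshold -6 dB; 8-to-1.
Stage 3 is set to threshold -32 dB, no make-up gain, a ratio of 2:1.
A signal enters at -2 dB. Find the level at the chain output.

-20 dB

Stage 1: 8 dB above -10 dB, reduced 4:1 to 2 dB above → -8 dB.
Stage 2: below threshold (-8 ≤ -6); passes unchanged; output -8 dB.
Stage 3: 24 dB above -32 dB, reduced 2:1 to 12 dB above → -20 dB.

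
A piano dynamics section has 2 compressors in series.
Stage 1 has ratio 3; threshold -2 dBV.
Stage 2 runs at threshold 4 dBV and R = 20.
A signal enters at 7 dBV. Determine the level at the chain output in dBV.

Stage 1: 7 dBV is 9 dB over -2 dBV; at 3:1 that becomes 3 dB over, giving 1 dBV.
Stage 2: 1 dBV ≤ 4 dBV, so stage 2 doesn't engage; output 1 dBV.

1 dBV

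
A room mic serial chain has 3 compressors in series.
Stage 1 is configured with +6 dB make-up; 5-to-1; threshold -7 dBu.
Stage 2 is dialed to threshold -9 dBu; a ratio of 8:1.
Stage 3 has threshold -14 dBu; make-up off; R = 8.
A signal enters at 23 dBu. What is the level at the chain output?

-13.15625 dBu

Stage 1: overshoot 30 dB → 30/5 = 6 dB → -1 dBu; +6 dB make-up → 5 dBu.
Stage 2: 14 dB above -9 dBu, reduced 8:1 to 1.75 dB above → -7.25 dBu.
Stage 3: 6.75 dB above -14 dBu, reduced 8:1 to 0.84375 dB above → -13.15625 dBu.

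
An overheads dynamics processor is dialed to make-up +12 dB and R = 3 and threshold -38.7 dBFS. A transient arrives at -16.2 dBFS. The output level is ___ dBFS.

Overshoot: -16.2 − (-38.7) = 22.5 dB.
At 3:1 the overshoot is divided by 3, leaving 7.5 dB above threshold.
That puts the output at -31.2 dBFS; make-up adds 12 dB, giving -19.2 dBFS.

-19.2 dBFS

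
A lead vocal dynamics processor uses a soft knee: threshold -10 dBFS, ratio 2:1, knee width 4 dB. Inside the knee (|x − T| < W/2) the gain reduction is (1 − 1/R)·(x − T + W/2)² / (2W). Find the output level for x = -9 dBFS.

x − T + W/2 = -9 − (-10) + 2 = 3.
GR = (1 − 1/2) × 3² / 8 = 0.5 × 9 / 8 = 0.5625 dB.
Output = -9 − 0.5625 = -9.5625 dBFS.

-9.5625 dBFS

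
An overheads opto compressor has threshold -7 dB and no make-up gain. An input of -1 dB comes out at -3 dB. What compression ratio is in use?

1.5:1

Input overshoot = -1 − (-7) = 6 dB; output overshoot = -3 − (-7) = 4 dB.
Ratio = 6 / 4 = 1.5.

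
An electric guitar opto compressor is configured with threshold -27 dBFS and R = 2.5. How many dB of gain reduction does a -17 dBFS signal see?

The signal is 10 dB above threshold.
A 2.5:1 ratio leaves 4 dB of that excess.
So the signal is attenuated by 10 − 4 = 6 dB.

6 dB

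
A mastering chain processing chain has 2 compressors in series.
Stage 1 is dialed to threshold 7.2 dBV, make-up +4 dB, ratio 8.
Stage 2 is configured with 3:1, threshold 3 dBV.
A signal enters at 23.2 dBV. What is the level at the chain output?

Stage 1: 16 dB above 7.2 dBV, reduced 8:1 to 2 dB above → 9.2 dBV; +4 dB make-up → 13.2 dBV.
Stage 2: 10.2 dB above 3 dBV, reduced 3:1 to 3.4 dB above → 6.4 dBV.

6.4 dBV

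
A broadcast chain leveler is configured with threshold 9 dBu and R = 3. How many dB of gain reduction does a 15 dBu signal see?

4 dB

Overshoot = 15 − 9 = 6 dB.
After 3:1 compression the overshoot becomes 6/3 = 2 dB.
Gain reduction = 6 − 2 = 4 dB.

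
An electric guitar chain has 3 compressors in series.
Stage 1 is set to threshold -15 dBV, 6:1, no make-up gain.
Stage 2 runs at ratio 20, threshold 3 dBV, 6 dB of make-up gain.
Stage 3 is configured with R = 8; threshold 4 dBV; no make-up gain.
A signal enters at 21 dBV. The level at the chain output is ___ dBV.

Stage 1: 21 dBV is 36 dB over -15 dBV; at 6:1 that becomes 6 dB over, giving -9 dBV.
Stage 2: below threshold (-9 ≤ 3); passes unchanged; make-up brings it to -3 dBV.
Stage 3: -3 dBV ≤ 4 dBV, so stage 3 doesn't engage; output -3 dBV.

-3 dBV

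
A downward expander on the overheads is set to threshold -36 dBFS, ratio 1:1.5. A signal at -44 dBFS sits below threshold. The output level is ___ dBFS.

Below threshold, a 1:1.5 expander applies gain = (1.5−1)×(T − x) of attenuation.
(1.5−1) × 8 = 4 dB, so output = -44 − 4 = -48 dBFS.

-48 dBFS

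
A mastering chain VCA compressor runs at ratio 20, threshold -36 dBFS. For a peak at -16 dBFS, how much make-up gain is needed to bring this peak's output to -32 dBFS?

3 dB

Overshoot 20 dB → 20/20 = 1 dB after compression, so the compressed level is -36 + 1 = -35 dBFS.
Make-up = target − compressed = -32 − (-35) = 3 dB.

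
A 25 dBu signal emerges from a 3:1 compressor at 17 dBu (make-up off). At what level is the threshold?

13 dBu

Gain reduction = 25 − 17 = 8 dB; output overshoot = GR / (R − 1) = 8 / 2 = 4 dB.
Threshold = output − output overshoot = 17 − 4 = 13 dBu.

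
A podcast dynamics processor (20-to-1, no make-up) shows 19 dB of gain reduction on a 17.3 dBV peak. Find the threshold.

Gain reduction = 17.3 − (-1.7) = 19 dB; output overshoot = GR / (R − 1) = 19 / 19 = 1 dB.
Threshold = output − output overshoot = -1.7 − 1 = -2.7 dBV.

-2.7 dBV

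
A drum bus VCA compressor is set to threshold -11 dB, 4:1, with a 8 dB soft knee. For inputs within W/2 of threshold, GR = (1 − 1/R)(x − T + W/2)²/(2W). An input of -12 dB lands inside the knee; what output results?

x − T + W/2 = -12 − (-11) + 4 = 3.
GR = (1 − 1/4) × 3² / 16 = 0.75 × 9 / 16 = 0.421875 dB.
Output = -12 − 0.421875 = -12.421875 dB.

-12.421875 dB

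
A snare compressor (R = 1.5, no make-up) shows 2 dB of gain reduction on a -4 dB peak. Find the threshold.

-10 dB

Input is 6 dB above T (since output overshoot × R = input overshoot: (-6 − T)·1.5 = -4 − T gives T = -10 dB).
Check: -10 + (-4 − (-10))/1.5 = -10 + 4 = -6 dB. ✓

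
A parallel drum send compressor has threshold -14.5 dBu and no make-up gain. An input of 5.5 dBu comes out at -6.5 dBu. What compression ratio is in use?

2.5:1

Input overshoot = 5.5 − (-14.5) = 20 dB; output overshoot = -6.5 − (-14.5) = 8 dB.
Ratio = 20 / 8 = 2.5.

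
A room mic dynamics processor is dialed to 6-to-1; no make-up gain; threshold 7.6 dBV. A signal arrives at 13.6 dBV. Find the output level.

The input is 6 dB above the 7.6 dBV threshold.
At 6:1 the overshoot is divided by 6, leaving 1 dB above threshold.
Output = 7.6 + 1 = 8.6 dBV.

8.6 dBV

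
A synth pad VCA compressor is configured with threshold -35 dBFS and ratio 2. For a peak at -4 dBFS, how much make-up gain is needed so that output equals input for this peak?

15.5 dB

Overshoot 31 dB → 31/2 = 15.5 dB after compression, so the compressed level is -35 + 15.5 = -19.5 dBFS.
Make-up = target − compressed = -4 − (-19.5) = 15.5 dB.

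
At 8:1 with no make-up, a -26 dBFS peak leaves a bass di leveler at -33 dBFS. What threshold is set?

-34 dBFS

Input is 8 dB above T (since output overshoot × R = input overshoot: (-33 − T)·8 = -26 − T gives T = -34 dBFS).
Check: -34 + (-26 − (-34))/8 = -34 + 1 = -33 dBFS. ✓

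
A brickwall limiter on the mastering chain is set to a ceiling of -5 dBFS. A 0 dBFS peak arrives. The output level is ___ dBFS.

-5 dBFS

A brickwall limiter is an ∞:1 compressor: any input above the ceiling is clamped to -5 dBFS.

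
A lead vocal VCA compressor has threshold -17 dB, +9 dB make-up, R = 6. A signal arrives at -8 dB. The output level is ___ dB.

The input is 9 dB above the -17 dB threshold.
At 6:1 the overshoot is divided by 6, leaving 1.5 dB above threshold.
That puts the output at -15.5 dB; make-up adds 9 dB, giving -6.5 dB.

-6.5 dB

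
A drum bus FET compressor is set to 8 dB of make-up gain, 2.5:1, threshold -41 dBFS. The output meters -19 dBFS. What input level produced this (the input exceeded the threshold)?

-6 dBFS

Before make-up, the level was -19 − 8 = -27 dBFS.
The compressed level sits -27 − (-41) = 14 dB over threshold.
Input overshoot = R × output overshoot = 35 dB → input = -41 + 35 = -6 dBFS.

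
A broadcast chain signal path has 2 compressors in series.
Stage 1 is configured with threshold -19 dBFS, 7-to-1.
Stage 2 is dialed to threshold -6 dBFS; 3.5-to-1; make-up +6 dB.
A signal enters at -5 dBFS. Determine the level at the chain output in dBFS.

Stage 1: overshoot 14 dB → 14/7 = 2 dB → -17 dBFS.
Stage 2: -17 dBFS is at or below the -6 dBFS threshold — no compression; make-up brings it to -11 dBFS.

-11 dBFS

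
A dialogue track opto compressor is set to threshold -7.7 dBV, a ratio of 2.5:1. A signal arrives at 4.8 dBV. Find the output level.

-2.7 dBV

4.8 dBV sits 12.5 dB over threshold.
2.5:1 compression reduces that to 12.5/2.5 = 5 dB over.
That puts the output at -2.7 dBV.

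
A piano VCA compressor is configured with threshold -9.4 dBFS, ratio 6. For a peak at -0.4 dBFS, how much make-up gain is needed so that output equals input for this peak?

Without make-up, output = threshold + overshoot/6 = -9.4 + 1.5 = -7.9 dBFS.
Gap to target: 7.5 dB.

7.5 dB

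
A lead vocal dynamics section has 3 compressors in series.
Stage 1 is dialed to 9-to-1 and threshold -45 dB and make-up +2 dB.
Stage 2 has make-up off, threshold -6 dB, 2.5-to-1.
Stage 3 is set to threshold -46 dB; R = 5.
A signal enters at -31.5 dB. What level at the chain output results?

Stage 1: overshoot 13.5 dB → 13.5/9 = 1.5 dB → -43.5 dB; +2 dB make-up → -41.5 dB.
Stage 2: -41.5 dB ≤ -6 dB, so stage 2 doesn't engage; output -41.5 dB.
Stage 3: 4.5 dB above -46 dB, reduced 5:1 to 0.9 dB above → -45.1 dB.

-45.1 dB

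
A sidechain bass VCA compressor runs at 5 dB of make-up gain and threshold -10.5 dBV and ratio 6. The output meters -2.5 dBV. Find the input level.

7.5 dBV

Remove make-up: -2.5 − 5 = -7.5 dBV.
That's 3 dB above the -10.5 dBV threshold.
Input overshoot = R × output overshoot = 18 dB → input = -10.5 + 18 = 7.5 dBV.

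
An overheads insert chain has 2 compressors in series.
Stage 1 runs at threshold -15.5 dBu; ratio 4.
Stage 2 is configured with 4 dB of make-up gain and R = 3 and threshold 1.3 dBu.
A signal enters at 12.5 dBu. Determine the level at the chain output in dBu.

-4.5 dBu

Stage 1: overshoot 28 dB → 28/4 = 7 dB → -8.5 dBu.
Stage 2: below threshold (-8.5 ≤ 1.3); passes unchanged; make-up brings it to -4.5 dBu.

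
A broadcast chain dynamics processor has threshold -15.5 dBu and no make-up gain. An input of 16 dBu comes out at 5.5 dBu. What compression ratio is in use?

Input overshoot = 16 − (-15.5) = 31.5 dB; output overshoot = 5.5 − (-15.5) = 21 dB.
Ratio = 31.5 / 21 = 1.5.

1.5:1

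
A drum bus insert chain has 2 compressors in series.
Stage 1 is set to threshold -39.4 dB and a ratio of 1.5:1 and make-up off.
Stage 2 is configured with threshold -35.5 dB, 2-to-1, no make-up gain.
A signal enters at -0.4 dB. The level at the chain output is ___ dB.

-24.45 dB

Stage 1: -0.4 dB is 39 dB over -39.4 dB; at 1.5:1 that becomes 26 dB over, giving -13.4 dB.
Stage 2: overshoot 22.1 dB → 22.1/2 = 11.05 dB → -24.45 dB.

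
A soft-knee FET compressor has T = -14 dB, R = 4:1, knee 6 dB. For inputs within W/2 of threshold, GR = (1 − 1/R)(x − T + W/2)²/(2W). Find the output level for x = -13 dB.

x − T + W/2 = -13 − (-14) + 3 = 4.
GR = (1 − 1/4) × 4² / 12 = 0.75 × 16 / 12 = 1 dB.
Output = -13 − 1 = -14 dB.

-14 dB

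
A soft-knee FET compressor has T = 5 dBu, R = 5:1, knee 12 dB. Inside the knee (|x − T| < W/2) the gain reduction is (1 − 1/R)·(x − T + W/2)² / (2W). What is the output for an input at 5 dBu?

3.8 dBu

x − T + W/2 = 5 − 5 + 6 = 6.
GR = (1 − 1/5) × 6² / 24 = 0.8 × 36 / 24 = 1.2 dB.
Output = 5 − 1.2 = 3.8 dBu.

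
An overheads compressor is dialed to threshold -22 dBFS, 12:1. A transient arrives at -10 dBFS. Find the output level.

-21 dBFS

Overshoot: -10 − (-22) = 12 dB.
The 12 dB excess becomes 1 dB after 12:1 reduction.
So the level is -22 + 1 = -21 dBFS.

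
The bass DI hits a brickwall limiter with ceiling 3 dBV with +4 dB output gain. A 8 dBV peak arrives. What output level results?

7 dBV

The limiter clamps the peak to its 3 dBV ceiling.
Output gain then adds 4 dB: 3 + 4 = 7 dBV.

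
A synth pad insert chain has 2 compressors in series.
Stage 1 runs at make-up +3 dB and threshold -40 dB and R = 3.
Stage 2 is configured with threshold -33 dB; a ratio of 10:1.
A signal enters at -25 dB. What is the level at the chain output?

Stage 1: 15 dB above -40 dB, reduced 3:1 to 5 dB above → -35 dB; +3 dB make-up → -32 dB.
Stage 2: overshoot 1 dB → 1/10 = 0.1 dB → -32.9 dB.

-32.9 dB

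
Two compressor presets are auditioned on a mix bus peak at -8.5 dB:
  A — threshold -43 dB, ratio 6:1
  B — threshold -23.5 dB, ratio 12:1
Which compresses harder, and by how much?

A, by 15 dB

A: overshoot 34.5 dB → output overshoot 5.75 dB → GR 28.75 dB.
B: overshoot 15 dB → output overshoot 1.25 dB → GR 13.75 dB.
Difference: 15 dB in favour of A.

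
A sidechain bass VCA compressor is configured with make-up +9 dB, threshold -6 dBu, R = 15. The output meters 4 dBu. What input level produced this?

Stripping the +9 dB make-up gives -5 dBu at the gain stage.
The compressed level sits -5 − (-6) = 1 dB over threshold.
Before 15:1 compression the overshoot was 1 × 15 = 15 dB, so input = -6 + 15 = 9 dBu.

9 dBu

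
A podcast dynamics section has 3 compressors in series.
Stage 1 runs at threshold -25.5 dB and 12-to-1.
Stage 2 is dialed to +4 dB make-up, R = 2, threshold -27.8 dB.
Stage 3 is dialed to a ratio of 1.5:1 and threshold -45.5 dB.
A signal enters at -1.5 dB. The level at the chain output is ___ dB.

-29.6 dB

Stage 1: 24 dB above -25.5 dB, reduced 12:1 to 2 dB above → -23.5 dB.
Stage 2: 4.3 dB above -27.8 dB, reduced 2:1 to 2.15 dB above → -25.65 dB; +4 dB make-up → -21.65 dB.
Stage 3: 23.85 dB above -45.5 dB, reduced 1.5:1 to 15.9 dB above → -29.6 dB.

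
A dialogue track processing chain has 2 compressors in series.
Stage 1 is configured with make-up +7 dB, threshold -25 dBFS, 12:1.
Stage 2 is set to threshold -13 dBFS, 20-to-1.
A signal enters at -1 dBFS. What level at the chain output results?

Stage 1: -1 dBFS is 24 dB over -25 dBFS; at 12:1 that becomes 2 dB over, giving -23 dBFS; +7 dB make-up → -16 dBFS.
Stage 2: below threshold (-16 ≤ -13); passes unchanged; output -16 dBFS.

-16 dBFS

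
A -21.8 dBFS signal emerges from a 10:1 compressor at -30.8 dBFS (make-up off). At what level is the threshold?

-31.8 dBFS

Gain reduction = -21.8 − (-30.8) = 9 dB; output overshoot = GR / (R − 1) = 9 / 9 = 1 dB.
Threshold = output − output overshoot = -30.8 − 1 = -31.8 dBFS.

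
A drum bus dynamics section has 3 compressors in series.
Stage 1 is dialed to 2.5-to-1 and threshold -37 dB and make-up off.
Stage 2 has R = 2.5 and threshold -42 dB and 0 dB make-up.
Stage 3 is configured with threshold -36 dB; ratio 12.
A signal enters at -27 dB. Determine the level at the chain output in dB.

Stage 1: -27 dB is 10 dB over -37 dB; at 2.5:1 that becomes 4 dB over, giving -33 dB.
Stage 2: -33 dB is 9 dB over -42 dB; at 2.5:1 that becomes 3.6 dB over, giving -38.4 dB.
Stage 3: -38.4 dB is at or below the -36 dB threshold — no compression; output -38.4 dB.

-38.4 dB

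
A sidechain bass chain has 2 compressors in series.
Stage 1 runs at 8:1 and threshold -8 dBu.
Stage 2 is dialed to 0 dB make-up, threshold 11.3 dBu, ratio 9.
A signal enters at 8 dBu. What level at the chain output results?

Stage 1: 16 dB above -8 dBu, reduced 8:1 to 2 dB above → -6 dBu.
Stage 2: -6 dBu ≤ 11.3 dBu, so stage 2 doesn't engage; output -6 dBu.

-6 dBu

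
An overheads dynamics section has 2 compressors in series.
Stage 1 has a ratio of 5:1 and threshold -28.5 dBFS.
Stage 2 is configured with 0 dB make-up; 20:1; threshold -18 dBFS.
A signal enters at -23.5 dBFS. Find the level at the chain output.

-27.5 dBFS

Stage 1: 5 dB above -28.5 dBFS, reduced 5:1 to 1 dB above → -27.5 dBFS.
Stage 2: below threshold (-27.5 ≤ -18); passes unchanged; output -27.5 dBFS.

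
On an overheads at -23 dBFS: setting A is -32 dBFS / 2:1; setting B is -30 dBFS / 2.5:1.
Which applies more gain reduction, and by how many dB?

A, by 0.3 dB

A: GR = 9 − 9/2 = 4.5 dB.
B: GR = 7 − 7/2.5 = 4.2 dB.
Difference: 0.3 dB in favour of A.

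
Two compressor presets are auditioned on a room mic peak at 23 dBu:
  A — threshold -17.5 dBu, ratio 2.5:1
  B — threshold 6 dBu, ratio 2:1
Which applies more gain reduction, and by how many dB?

A, by 15.8 dB

A: 40.5 dB over, compressed to 16.2 dB over, so 24.3 dB of GR.
B: 17 dB over, compressed to 8.5 dB over, so 8.5 dB of GR.
A reduces 15.8 dB more.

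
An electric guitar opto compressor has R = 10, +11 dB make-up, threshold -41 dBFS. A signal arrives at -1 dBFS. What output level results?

-26 dBFS

-1 dBFS sits 40 dB over threshold.
10:1 compression reduces that to 40/10 = 4 dB over.
That puts the output at -37 dBFS; make-up adds 11 dB, giving -26 dBFS.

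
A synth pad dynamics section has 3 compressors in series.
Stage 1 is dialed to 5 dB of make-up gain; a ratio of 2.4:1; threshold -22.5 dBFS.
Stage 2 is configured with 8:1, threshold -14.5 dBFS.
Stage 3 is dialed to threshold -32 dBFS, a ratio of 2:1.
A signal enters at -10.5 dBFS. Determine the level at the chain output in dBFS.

Stage 1: -10.5 dBFS is 12 dB over -22.5 dBFS; at 2.4:1 that becomes 5 dB over, giving -17.5 dBFS; +5 dB make-up → -12.5 dBFS.
Stage 2: overshoot 2 dB → 2/8 = 0.25 dB → -14.25 dBFS.
Stage 3: 17.75 dB above -32 dBFS, reduced 2:1 to 8.875 dB above → -23.125 dBFS.

-23.125 dBFS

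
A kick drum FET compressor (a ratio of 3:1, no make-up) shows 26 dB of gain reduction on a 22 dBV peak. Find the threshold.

-17 dBV

Input is 39 dB above T (since output overshoot × R = input overshoot: (-4 − T)·3 = 22 − T gives T = -17 dBV).
Check: -17 + (22 − (-17))/3 = -17 + 13 = -4 dBV. ✓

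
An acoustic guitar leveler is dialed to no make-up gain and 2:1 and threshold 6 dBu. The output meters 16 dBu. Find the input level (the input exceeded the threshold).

26 dBu

That's 10 dB above the 6 dBu threshold.
Input overshoot = R × output overshoot = 20 dB → input = 6 + 20 = 26 dBu.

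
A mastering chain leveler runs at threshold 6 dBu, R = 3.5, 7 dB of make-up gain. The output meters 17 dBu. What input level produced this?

20 dBu

Stripping the +7 dB make-up gives 10 dBu at the gain stage.
Post-compression overshoot = 10 − 6 = 4 dB.
Undo the ratio: input overshoot = 4 × 3.5 = 14 dB, giving input = 20 dBu.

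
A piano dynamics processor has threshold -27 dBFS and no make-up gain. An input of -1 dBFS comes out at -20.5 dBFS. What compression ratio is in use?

4:1

Input overshoot = -1 − (-27) = 26 dB; output overshoot = -20.5 − (-27) = 6.5 dB.
Ratio = 26 / 6.5 = 4.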